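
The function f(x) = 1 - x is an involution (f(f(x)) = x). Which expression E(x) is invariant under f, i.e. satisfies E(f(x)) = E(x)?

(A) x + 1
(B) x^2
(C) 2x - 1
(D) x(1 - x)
D

Replace x by f(x) = 1 - x in each option and simplify. As a quick numerical cross-check, also compare E(3) with E(f(3)) = E(-2).

(A) x + 1  ->  (1 - x) + 1 = 2 - x; check: E(3) = 4 but E(-2) = -1.   [not invariant]
(B) x^2  ->  (1 - x)^2 = (x - 1)^2; check: E(3) = 9 but E(-2) = 4.   [not invariant]
(C) 2x - 1  ->  2(1 - x) - 1 = 1 - 2x; check: E(3) = 5 but E(-2) = -5.   [not invariant]
(D) x(1 - x)  ->  (1 - x)(1 - (1 - x)), which simplifies back to x(1 - x); check: E(3) = -6, E(-2) = -6.   [invariant]

Only (D) is unchanged. E is symmetric under swapping x with f(x) = 1 - x, which is exactly what an involution does.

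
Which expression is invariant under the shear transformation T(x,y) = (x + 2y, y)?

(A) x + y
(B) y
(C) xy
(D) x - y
B

Under the shear T(x,y) = (x + 2y, y):
Substitute the transformed coordinates into each option and compare with the original:
(A) x + y  ->  (x + 2y) + (y) = x + 3y   [differs from x + y: not invariant]
(B) y  ->  (y) = y   [equals y: invariant]
(C) xy  ->  (x + 2y)(y) = xy + 2y^2   [differs from xy: not invariant]
(D) x - y  ->  (x + 2y) - (y) = x + y   [differs from x - y: not invariant]

Only option (B), y, is unchanged by the transformation.
A horizontal shear moves points parallel to the x-axis, so the y-coordinate (and any function of y alone) is unchanged.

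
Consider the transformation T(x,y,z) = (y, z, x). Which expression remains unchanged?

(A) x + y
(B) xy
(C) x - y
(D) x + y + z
D

Apply T(x,y,z) = (y, z, x) to each option, i.e. replace (x, y, z) by the transformed coordinates.
Substitute the transformed coordinates into each option and compare with the original:
(A) x + y  ->  (y) + (z) = y + z   [differs from x + y: not invariant]
(B) xy  ->  (y)(z) = yz   [differs from xy: not invariant]
(C) x - y  ->  (y) - (z) = y - z   [differs from x - y: not invariant]
(D) x + y + z  ->  (y) + (z) + (x) = x + y + z   [equals x + y + z: invariant]

Only option (D), x + y + z, is unchanged by the transformation.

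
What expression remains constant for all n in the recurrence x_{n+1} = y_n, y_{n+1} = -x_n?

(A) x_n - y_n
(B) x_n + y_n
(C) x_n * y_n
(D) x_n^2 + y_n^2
D

For the recurrence x_{n+1} = y_n, y_{n+1} = -x_n:

x_{n+1}^2 + y_{n+1}^2 = y_n^2 + (-x_n)^2 = x_n^2 + y_n^2
The sum of squares is conserved (like energy in a harmonic oscillator).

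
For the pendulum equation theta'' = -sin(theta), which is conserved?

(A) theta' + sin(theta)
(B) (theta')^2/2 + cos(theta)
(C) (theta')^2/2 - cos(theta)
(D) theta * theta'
C

A first integral I satisfies dI/dt = 0 along every solution. Differentiate each option and use the equation of motion:
(A) d/dt[theta' + sin(theta)] = theta'' + cos(theta) theta' = -sin(theta) + theta' cos(theta), not identically 0
(B) d/dt[(theta')^2/2 + cos(theta)] = theta' theta'' - sin(theta) theta' = -2 theta' sin(theta), not identically 0
(C) d/dt[(theta')^2/2 - cos(theta)] = theta' theta'' + sin(theta) theta' = theta'(-sin(theta)) + theta' sin(theta) = 0
(D) d/dt[theta * theta'] = (theta')^2 + theta theta'' = (theta')^2 - theta sin(theta), not identically 0

Only (C) has zero time-derivative. This is the total energy: kinetic (theta')^2/2 plus potential -cos(theta).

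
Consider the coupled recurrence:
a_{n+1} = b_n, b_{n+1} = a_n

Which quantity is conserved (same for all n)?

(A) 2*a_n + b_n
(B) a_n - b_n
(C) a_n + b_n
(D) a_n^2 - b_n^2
C

Replace a_n by a_{n+1} = b_n and b_n by b_{n+1} = a_n in each option and simplify:
(A) 2*a_n + b_n  ->  2*(b_n) + (a_n) = a_n + 2*b_n   [not conserved]
(B) a_n - b_n  ->  (b_n) - (a_n) = -a_n + b_n   [not conserved]
(C) a_n + b_n  ->  (b_n) + (a_n) = a_n + b_n   [conserved]
(D) a_n^2 - b_n^2  ->  (b_n)^2 - (a_n)^2 = -a_n^2 + b_n^2   [not conserved]

Only (C) a_n + b_n returns to itself after one step, so it is the conserved quantity.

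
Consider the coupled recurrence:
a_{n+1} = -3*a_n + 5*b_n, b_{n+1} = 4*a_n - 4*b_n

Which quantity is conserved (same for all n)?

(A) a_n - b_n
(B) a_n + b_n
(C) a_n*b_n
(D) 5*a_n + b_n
B

Replace a_n by a_{n+1} = -3*a_n + 5*b_n and b_n by b_{n+1} = 4*a_n - 4*b_n in each option and simplify:
(A) a_n - b_n  ->  (-3*a_n + 5*b_n) - (4*a_n - 4*b_n) = -7*a_n + 9*b_n   [not conserved]
(B) a_n + b_n  ->  (-3*a_n + 5*b_n) + (4*a_n - 4*b_n) = a_n + b_n   [conserved]
(C) a_n*b_n  ->  (-3*a_n + 5*b_n)*(4*a_n - 4*b_n) = -12*a_n^2 + 32*a_n*b_n - 20*b_n^2   [not conserved]
(D) 5*a_n + b_n  ->  5*(-3*a_n + 5*b_n) + (4*a_n - 4*b_n) = -11*a_n + 21*b_n   [not conserved]

Only (B) a_n + b_n returns to itself after one step, so it is the conserved quantity.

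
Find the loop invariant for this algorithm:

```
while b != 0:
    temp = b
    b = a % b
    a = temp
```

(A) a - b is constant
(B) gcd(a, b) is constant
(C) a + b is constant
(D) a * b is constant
B

A loop invariant must hold before the first iteration and be re-established by every execution of the body.

(B) gcd(a, b) is constant: One iteration replaces (a, b) by (b, a mod b). Since a mod b = a - q*b for an integer q, any common divisor of a and b divides b and a mod b, and conversely; hence gcd(b, a mod b) = gcd(a, b). For instance (37, 10) -> (10, 7) keeps gcd = 1. At exit b = 0 and a = gcd of the original inputs.

The other options fail:
(A) a - b is constant: e.g. (a, b) = (37, 10) -> (10, 7): the difference goes from 27 to 3.
(C) a + b is constant: e.g. (a, b) = (37, 10) -> (10, 7): the sum goes from 47 to 17.
(D) a * b is constant: e.g. (a, b) = (37, 10) -> (10, 7): the product goes from 370 to 70.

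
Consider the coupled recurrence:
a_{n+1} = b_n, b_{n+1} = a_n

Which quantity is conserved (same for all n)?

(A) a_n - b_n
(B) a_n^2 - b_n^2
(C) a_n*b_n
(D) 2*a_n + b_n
C

Replace a_n by a_{n+1} = b_n and b_n by b_{n+1} = a_n in each option and simplify:
(A) a_n - b_n  ->  (b_n) - (a_n) = -a_n + b_n   [not conserved]
(B) a_n^2 - b_n^2  ->  (b_n)^2 - (a_n)^2 = -a_n^2 + b_n^2   [not conserved]
(C) a_n*b_n  ->  (b_n)*(a_n) = a_n*b_n   [conserved]
(D) 2*a_n + b_n  ->  2*(b_n) + (a_n) = a_n + 2*b_n   [not conserved]

Only (C) a_n*b_n returns to itself after one step, so it is the conserved quantity.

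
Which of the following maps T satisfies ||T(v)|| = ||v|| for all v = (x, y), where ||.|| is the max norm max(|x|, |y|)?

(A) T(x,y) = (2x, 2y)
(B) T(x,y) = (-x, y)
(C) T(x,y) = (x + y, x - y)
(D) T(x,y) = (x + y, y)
B

A transformation preserves a norm if ||T(v)|| = ||v|| for every v; a single vector where the norm changes rules an option out.

(A) T(x,y) = (2x, 2y): v = (1, 0) has norm max(|1|, |0|) = 1, but T(v) = (2, 0) has norm 2 -- not preserved.
(B) T(x,y) = (-x, y): preserves the norm -- it only permutes the coordinates and/or flips signs, which leaves max(|x|, |y|) unchanged.
(C) T(x,y) = (x + y, x - y): v = (1, 1) has norm max(|1|, |1|) = 1, but T(v) = (2, 0) has norm 2 -- not preserved.
(D) T(x,y) = (x + y, y): v = (1, 1) has norm max(|1|, |1|) = 1, but T(v) = (2, 1) has norm 2 -- not preserved.

Therefore the answer is (B).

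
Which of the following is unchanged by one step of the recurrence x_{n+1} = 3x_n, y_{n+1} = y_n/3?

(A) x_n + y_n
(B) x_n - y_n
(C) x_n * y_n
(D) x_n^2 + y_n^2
C

For the recurrence x_{n+1} = 3x_n, y_{n+1} = y_n/3:

x_{n+1} * y_{n+1} = (3x_n) * (y_n/3) = x_n * y_n
The product is conserved.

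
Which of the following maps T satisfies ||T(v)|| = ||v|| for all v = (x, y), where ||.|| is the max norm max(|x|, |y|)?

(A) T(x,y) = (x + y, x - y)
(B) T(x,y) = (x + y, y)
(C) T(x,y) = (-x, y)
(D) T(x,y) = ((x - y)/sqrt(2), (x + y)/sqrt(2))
C

A transformation preserves a norm if ||T(v)|| = ||v|| for every v; a single vector where the norm changes rules an option out.

(A) T(x,y) = (x + y, x - y): v = (1, 1) has norm max(|1|, |1|) = 1, but T(v) = (2, 0) has norm 2 -- not preserved.
(B) T(x,y) = (x + y, y): v = (1, 1) has norm max(|1|, |1|) = 1, but T(v) = (2, 1) has norm 2 -- not preserved.
(C) T(x,y) = (-x, y): preserves the norm -- it only permutes the coordinates and/or flips signs, which leaves max(|x|, |y|) unchanged.
(D) T(x,y) = ((x - y)/sqrt(2), (x + y)/sqrt(2)): v = (1, 0) has norm max(|1|, |0|) = 1, but T(v) = (sqrt(2)/2, sqrt(2)/2) has norm sqrt(2)/2 -- not preserved.

Therefore the answer is (C).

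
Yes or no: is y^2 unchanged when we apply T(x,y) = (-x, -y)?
Yes

Substitute T(x,y) = (-x, -y) into the expression and compare with the original.

Original: y^2
After applying T: (-y)^2 = y^2

This is identical to the original y^2, so the expression is invariant.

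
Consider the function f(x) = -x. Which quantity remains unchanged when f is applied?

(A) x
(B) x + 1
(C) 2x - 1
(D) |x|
D

For f(x) = -x:
Applying f replaces x by -x. Since |-x| = |x|, the absolute value is unchanged by f, whereas x -> -x, 2x - 1 -> -2x - 1 and x + 1 -> -x + 1 all change.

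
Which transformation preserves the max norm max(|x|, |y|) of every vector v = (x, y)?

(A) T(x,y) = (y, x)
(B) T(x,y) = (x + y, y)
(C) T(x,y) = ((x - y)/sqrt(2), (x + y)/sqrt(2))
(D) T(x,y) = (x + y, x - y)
A

A transformation preserves a norm if ||T(v)|| = ||v|| for every v; a single vector where the norm changes rules an option out.

(A) T(x,y) = (y, x): preserves the norm -- it only permutes the coordinates and/or flips signs, which leaves max(|x|, |y|) unchanged.
(B) T(x,y) = (x + y, y): v = (1, 1) has norm max(|1|, |1|) = 1, but T(v) = (2, 1) has norm 2 -- not preserved.
(C) T(x,y) = ((x - y)/sqrt(2), (x + y)/sqrt(2)): v = (1, 0) has norm max(|1|, |0|) = 1, but T(v) = (sqrt(2)/2, sqrt(2)/2) has norm sqrt(2)/2 -- not preserved.
(D) T(x,y) = (x + y, x - y): v = (1, 1) has norm max(|1|, |1|) = 1, but T(v) = (2, 0) has norm 2 -- not preserved.

Therefore the answer is (A).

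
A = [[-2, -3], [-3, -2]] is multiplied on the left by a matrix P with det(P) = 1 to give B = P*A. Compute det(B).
-5

By the multiplicative property of determinants, det(B) = det(P*A) = det(P) * det(A) = det(A),
so the determinant is invariant under multiplication by any determinant-1 matrix; we just need det(A).

det(A) = (-2)(-2) - (-3)(-3) = 4 - 9 = -5

Therefore det(B) = 1 * (-5) = -5.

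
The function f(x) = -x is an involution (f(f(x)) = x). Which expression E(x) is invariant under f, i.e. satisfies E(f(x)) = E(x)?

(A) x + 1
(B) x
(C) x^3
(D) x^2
D

Replace x by f(x) = -x in each option and simplify. As a quick numerical cross-check, also compare E(5) with E(f(5)) = E(-5).

(A) x + 1  ->  (-x) + 1 = 1 - x; check: E(5) = 6 but E(-5) = -4.   [not invariant]
(B) x  ->  (-x) = -x; check: E(5) = 5 but E(-5) = -5.   [not invariant]
(C) x^3  ->  (-x)^3 = -x^3; check: E(5) = 125 but E(-5) = -125.   [not invariant]
(D) x^2  ->  (-x)^2, which simplifies back to x^2; check: E(5) = 25, E(-5) = 25.   [invariant]

Only (D) is unchanged. E is symmetric under swapping x with f(x) = -x, which is exactly what an involution does.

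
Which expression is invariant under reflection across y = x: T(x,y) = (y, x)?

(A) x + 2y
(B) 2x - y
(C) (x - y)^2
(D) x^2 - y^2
C

The map is reflection across y = x: T(x,y) = (y, x).
Substitute the transformed coordinates into each option and compare with the original:
(A) x + 2y  ->  (y) + 2(x) = 2x + y   [differs from x + 2y: not invariant]
(B) 2x - y  ->  2(y) - (x) = -x + 2y   [differs from 2x - y: not invariant]
(C) (x - y)^2  ->  ((y) - (x))^2 = x^2 - 2xy + y^2   [equals (x - y)^2: invariant]
(D) x^2 - y^2  ->  (y)^2 - (x)^2 = -x^2 + y^2   [differs from x^2 - y^2: not invariant]

Only option (C), (x - y)^2, is unchanged by the transformation.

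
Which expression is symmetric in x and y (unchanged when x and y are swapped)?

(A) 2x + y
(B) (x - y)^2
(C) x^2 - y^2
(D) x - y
B

A symmetric expression is unchanged when the variables are permuted; here the transformation to test is the swap (x, y) -> (y, x).
Substitute the transformed coordinates into each option and compare with the original:
(A) 2x + y  ->  2(y) + (x) = x + 2y   [differs from 2x + y: not invariant]
(B) (x - y)^2  ->  ((y) - (x))^2 = x^2 - 2xy + y^2   [equals (x - y)^2: invariant]
(C) x^2 - y^2  ->  (y)^2 - (x)^2 = -x^2 + y^2   [differs from x^2 - y^2: not invariant]
(D) x - y  ->  (y) - (x) = -x + y   [differs from x - y: not invariant]

Only option (B), (x - y)^2, is unchanged by the transformation.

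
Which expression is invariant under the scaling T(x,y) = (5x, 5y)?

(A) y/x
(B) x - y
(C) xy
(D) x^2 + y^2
A

Under the uniform scaling T(x,y) = (5x, 5y):
Substitute the transformed coordinates into each option and compare with the original:
(A) y/x  ->  (5y)/(5x) = y/x   [equals y/x: invariant]
(B) x - y  ->  (5x) - (5y) = 5x - 5y   [differs from x - y: not invariant]
(C) xy  ->  (5x)(5y) = 25xy   [differs from xy: not invariant]
(D) x^2 + y^2  ->  (5x)^2 + (5y)^2 = 25x^2 + 25y^2   [differs from x^2 + y^2: not invariant]

Only option (A), y/x, is unchanged by the transformation.
The common factor 5 cancels in a ratio of coordinates, while sums, products and sums of squares pick up factors of 5 or 25.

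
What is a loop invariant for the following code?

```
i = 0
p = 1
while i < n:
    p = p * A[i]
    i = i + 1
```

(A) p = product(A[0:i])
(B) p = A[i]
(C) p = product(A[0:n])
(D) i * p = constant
A

A loop invariant must hold before the first iteration and be re-established by every execution of the body.

(A) p = product(A[0:i]): Initially i = 0 and p = 1 = product of the empty slice A[0:0]. If p = product(A[0:i]) holds at the top of an iteration, the body sets p to product(A[0:i]) * A[i] = product(A[0:i+1]) and then i to i+1, so the property is restored. At exit i = n, giving p = product(A[0:n]).

The other options fail:
(B) p = A[i]: after the first iteration p = A[0] but i = 1; in general p is a product of several elements, not a single one.
(C) p = product(A[0:n]): false before the loop (p = 1, not the full product) -- it only becomes true at exit.
(D) i * p = constant: initially i * p = 0, but after one iteration it is 1 * A[0], which is nonzero in general.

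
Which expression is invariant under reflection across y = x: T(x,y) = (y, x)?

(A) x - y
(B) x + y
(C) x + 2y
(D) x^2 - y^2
B

The map is reflection across y = x: T(x,y) = (y, x).
Substitute the transformed coordinates into each option and compare with the original:
(A) x - y  ->  (y) - (x) = -x + y   [differs from x - y: not invariant]
(B) x + y  ->  (y) + (x) = x + y   [equals x + y: invariant]
(C) x + 2y  ->  (y) + 2(x) = 2x + y   [differs from x + 2y: not invariant]
(D) x^2 - y^2  ->  (y)^2 - (x)^2 = -x^2 + y^2   [differs from x^2 - y^2: not invariant]

Only option (B), x + y, is unchanged by the transformation.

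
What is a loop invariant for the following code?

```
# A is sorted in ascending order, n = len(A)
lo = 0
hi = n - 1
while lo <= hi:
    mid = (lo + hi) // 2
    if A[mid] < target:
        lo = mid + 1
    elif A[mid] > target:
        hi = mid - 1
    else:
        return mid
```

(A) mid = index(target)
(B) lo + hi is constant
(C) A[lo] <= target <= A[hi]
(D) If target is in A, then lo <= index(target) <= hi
D

A loop invariant must hold before the first iteration and be re-established by every execution of the body.

(D) If target is in A, then lo <= index(target) <= hi: Before the loop [lo, hi] = [0, n-1] covers every index. When A[mid] < target, sortedness puts target strictly to the right of mid, so setting lo = mid + 1 keeps index(target) in [lo, hi]; symmetrically for hi = mid - 1. Hence 'if target is in A then lo <= index(target) <= hi' holds after every iteration, and when lo > hi it proves target is absent.

The other options fail:
(A) mid = index(target): mid is just the current probe; it equals index(target) only on the iteration that returns.
(B) lo + hi is constant: each iteration moves exactly one of lo, hi, so lo + hi changes (e.g. 0 + (n-1) becomes (mid+1) + (n-1)).
(C) A[lo] <= target <= A[hi]: fails when target is not in A (e.g. target < A[0] already violates it before the loop), so it is not maintained in general.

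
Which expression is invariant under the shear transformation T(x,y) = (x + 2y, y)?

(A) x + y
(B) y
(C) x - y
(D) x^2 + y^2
B

Under the shear T(x,y) = (x + 2y, y):
Substitute the transformed coordinates into each option and compare with the original:
(A) x + y  ->  (x + 2y) + (y) = x + 3y   [differs from x + y: not invariant]
(B) y  ->  (y) = y   [equals y: invariant]
(C) x - y  ->  (x + 2y) - (y) = x + y   [differs from x - y: not invariant]
(D) x^2 + y^2  ->  (x + 2y)^2 + (y)^2 = x^2 + 4xy + 5y^2   [differs from x^2 + y^2: not invariant]

Only option (B), y, is unchanged by the transformation.
A horizontal shear moves points parallel to the x-axis, so the y-coordinate (and any function of y alone) is unchanged.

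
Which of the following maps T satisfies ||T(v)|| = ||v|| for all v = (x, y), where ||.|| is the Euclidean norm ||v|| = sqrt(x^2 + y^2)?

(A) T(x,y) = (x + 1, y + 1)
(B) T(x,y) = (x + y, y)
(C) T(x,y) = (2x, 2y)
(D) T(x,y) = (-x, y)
D

A transformation preserves a norm if ||T(v)|| = ||v|| for every v; a single vector where the norm changes rules an option out.

(A) T(x,y) = (x + 1, y + 1): v = (1, 0) has norm sqrt((1)^2 + (0)^2) = 1, but T(v) = (2, 1) has norm sqrt(5) -- not preserved.
(B) T(x,y) = (x + y, y): v = (0, 1) has norm sqrt((0)^2 + (1)^2) = 1, but T(v) = (1, 1) has norm sqrt(2) -- not preserved.
(C) T(x,y) = (2x, 2y): v = (1, 0) has norm sqrt((1)^2 + (0)^2) = 1, but T(v) = (2, 0) has norm 2 -- not preserved.
(D) T(x,y) = (-x, y): preserves the norm -- it is an orthogonal map (a rotation/reflection), and (-x)^2 + (y)^2 simplifies to x^2 + y^2.

Therefore the answer is (D).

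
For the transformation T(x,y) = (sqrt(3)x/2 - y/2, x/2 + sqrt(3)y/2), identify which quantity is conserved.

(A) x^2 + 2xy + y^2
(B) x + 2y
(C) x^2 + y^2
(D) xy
C

An expression E(x,y) is invariant under T if E(T(x,y)) = E(x,y). Here T(x,y) = (sqrt(3)x/2 - y/2, x/2 + sqrt(3)y/2).
Substitute the transformed coordinates into each option and compare with the original:
(A) x^2 + 2xy + y^2  ->  (sqrt(3)x/2 - y/2)^2 + 2(sqrt(3)x/2 - y/2)(x/2 + sqrt(3)y/2) + (x/2 + sqrt(3)y/2)^2 = sqrt(3)x^2/2 + x^2 + xy - sqrt(3)y^2/2 + y^2   [differs from x^2 + 2xy + y^2: not invariant]
(B) x + 2y  ->  (sqrt(3)x/2 - y/2) + 2(x/2 + sqrt(3)y/2) = sqrt(3)x/2 + x - y/2 + sqrt(3)y   [differs from x + 2y: not invariant]
(C) x^2 + y^2  ->  (sqrt(3)x/2 - y/2)^2 + (x/2 + sqrt(3)y/2)^2 = x^2 + y^2   [equals x^2 + y^2: invariant]
(D) xy  ->  (sqrt(3)x/2 - y/2)(x/2 + sqrt(3)y/2) = sqrt(3)x^2/4 + xy/2 - sqrt(3)y^2/4   [differs from xy: not invariant]

Only option (C), x^2 + y^2, is unchanged by the transformation.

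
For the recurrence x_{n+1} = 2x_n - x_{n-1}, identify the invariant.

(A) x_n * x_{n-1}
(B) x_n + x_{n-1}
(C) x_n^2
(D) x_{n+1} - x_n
D

For the recurrence x_{n+1} = 2x_n - x_{n-1}:

If x_{n+1} = 2x_n - x_{n-1}, then:
x_{n+1} - x_n = x_n - x_{n-1}
The first difference is constant throughout the sequence.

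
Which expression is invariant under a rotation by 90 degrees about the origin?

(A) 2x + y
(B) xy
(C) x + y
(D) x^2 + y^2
D

A rotation by 90 degrees sends (x, y) to (-y, x).
Substitute the transformed coordinates into each option and compare with the original:
(A) 2x + y  ->  2(-y) + (x) = x - 2y   [differs from 2x + y: not invariant]
(B) xy  ->  (-y)(x) = -xy   [differs from xy: not invariant]
(C) x + y  ->  (-y) + (x) = x - y   [differs from x + y: not invariant]
(D) x^2 + y^2  ->  (-y)^2 + (x)^2 = x^2 + y^2   [equals x^2 + y^2: invariant]

Only option (D), x^2 + y^2, is unchanged by the transformation.
Geometrically, x^2 + y^2 is the squared distance from the origin, which every rotation about the origin preserves.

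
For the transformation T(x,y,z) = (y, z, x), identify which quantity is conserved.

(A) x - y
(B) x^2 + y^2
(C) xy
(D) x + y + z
D

Apply T(x,y,z) = (y, z, x) to each option, i.e. replace (x, y, z) by the transformed coordinates.
Substitute the transformed coordinates into each option and compare with the original:
(A) x - y  ->  (y) - (z) = y - z   [differs from x - y: not invariant]
(B) x^2 + y^2  ->  (y)^2 + (z)^2 = y^2 + z^2   [differs from x^2 + y^2: not invariant]
(C) xy  ->  (y)(z) = yz   [differs from xy: not invariant]
(D) x + y + z  ->  (y) + (z) + (x) = x + y + z   [equals x + y + z: invariant]

Only option (D), x + y + z, is unchanged by the transformation.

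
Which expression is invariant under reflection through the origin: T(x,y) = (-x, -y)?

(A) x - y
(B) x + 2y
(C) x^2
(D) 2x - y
C

The map is reflection through the origin: T(x,y) = (-x, -y).
Substitute the transformed coordinates into each option and compare with the original:
(A) x - y  ->  (-x) - (-y) = -x + y   [differs from x - y: not invariant]
(B) x + 2y  ->  (-x) + 2(-y) = -x - 2y   [differs from x + 2y: not invariant]
(C) x^2  ->  (-x)^2 = x^2   [equals x^2: invariant]
(D) 2x - y  ->  2(-x) - (-y) = -2x + y   [differs from 2x - y: not invariant]

Only option (C), x^2, is unchanged by the transformation.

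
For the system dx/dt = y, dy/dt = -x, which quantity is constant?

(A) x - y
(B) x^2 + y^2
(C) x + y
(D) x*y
B

A first integral I satisfies dI/dt = 0 along every solution. Differentiate each option and use the equation of motion:
(A) d/dt[x - y] = y - (-x) = x + y, not identically 0
(B) d/dt[x^2 + y^2] = 2x*dx/dt + 2y*dy/dt = 2x*y + 2y*(-x) = 0
(C) d/dt[x + y] = y + (-x) = y - x, not identically 0
(D) d/dt[x*y] = (dx/dt)y + x(dy/dt) = y^2 - x^2, not identically 0

Only (B) has zero time-derivative. So x^2 + y^2 (the squared radius; trajectories are circles) is the conserved quantity.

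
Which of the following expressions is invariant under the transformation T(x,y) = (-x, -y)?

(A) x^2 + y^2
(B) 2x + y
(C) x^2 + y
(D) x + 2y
A

An expression E(x,y) is invariant under T if E(T(x,y)) = E(x,y). Here T(x,y) = (-x, -y).
Substitute the transformed coordinates into each option and compare with the original:
(A) x^2 + y^2  ->  (-x)^2 + (-y)^2 = x^2 + y^2   [equals x^2 + y^2: invariant]
(B) 2x + y  ->  2(-x) + (-y) = -2x - y   [differs from 2x + y: not invariant]
(C) x^2 + y  ->  (-x)^2 + (-y) = x^2 - y   [differs from x^2 + y: not invariant]
(D) x + 2y  ->  (-x) + 2(-y) = -x - 2y   [differs from x + 2y: not invariant]

Only option (A), x^2 + y^2, is unchanged by the transformation.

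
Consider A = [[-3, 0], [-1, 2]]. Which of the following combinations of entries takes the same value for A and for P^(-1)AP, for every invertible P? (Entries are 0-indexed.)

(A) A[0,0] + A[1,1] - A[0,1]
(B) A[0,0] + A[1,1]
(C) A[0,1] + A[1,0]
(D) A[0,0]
B

A[0,0] + A[1,1] is the trace of A. By the cyclic property of the trace, tr(P^(-1)AP) = tr(APP^(-1)) = tr(A), so it is the same for every matrix similar to A.

The other combinations are not similarity invariants. For example, take P = [[1, 2], [0, 1]] (det P = 1), so P^(-1) = [[1, -2], [0, 1]] and
B = P^(-1)AP = [[-1, -6], [-1, 0]].
Evaluating each option on A and on B:
(A) A[0,0] + A[1,1] - A[0,1]: -1 for A, 5 for B -> changes
(B) A[0,0] + A[1,1]: -1 for A, -1 for B -> unchanged
(C) A[0,1] + A[1,0]: -1 for A, -7 for B -> changes
(D) A[0,0]: -3 for A, -1 for B -> changes

Only (B) A[0,0] + A[1,1] = -1 survives (and it does so for every P, not just this one), so it is the invariant.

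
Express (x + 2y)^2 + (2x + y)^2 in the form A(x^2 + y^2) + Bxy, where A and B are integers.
5(x^2 + y^2) + 8xy

Expanding: (x + 2y)^2 = x^2 + 4xy + 4y^2
(2x + y)^2 = 4x^2 + 4xy + y^2
Sum = (1+4)(x^2+y^2) + 8xy = 5(x^2 + y^2) + 8xy
This is symmetric in x and y.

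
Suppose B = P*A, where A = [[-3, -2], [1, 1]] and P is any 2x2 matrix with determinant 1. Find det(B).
-1

By the multiplicative property of determinants, det(B) = det(P*A) = det(P) * det(A) = det(A),
so the determinant is invariant under multiplication by any determinant-1 matrix; we just need det(A).

det(A) = (-3)(1) - (-2)(1) = -3 - (-2) = -1

Therefore det(B) = 1 * (-1) = -1.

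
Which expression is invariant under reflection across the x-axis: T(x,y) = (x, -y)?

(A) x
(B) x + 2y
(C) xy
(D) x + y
A

The map is reflection across the x-axis: T(x,y) = (x, -y).
Substitute the transformed coordinates into each option and compare with the original:
(A) x  ->  (x) = x   [equals x: invariant]
(B) x + 2y  ->  (x) + 2(-y) = x - 2y   [differs from x + 2y: not invariant]
(C) xy  ->  (x)(-y) = -xy   [differs from xy: not invariant]
(D) x + y  ->  (x) + (-y) = x - y   [differs from x + y: not invariant]

Only option (A), x, is unchanged by the transformation.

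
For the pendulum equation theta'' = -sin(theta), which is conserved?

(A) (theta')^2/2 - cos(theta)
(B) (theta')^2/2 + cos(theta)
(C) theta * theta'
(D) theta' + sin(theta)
A

A first integral I satisfies dI/dt = 0 along every solution. Differentiate each option and use the equation of motion:
(A) d/dt[(theta')^2/2 - cos(theta)] = theta' theta'' + sin(theta) theta' = theta'(-sin(theta)) + theta' sin(theta) = 0
(B) d/dt[(theta')^2/2 + cos(theta)] = theta' theta'' - sin(theta) theta' = -2 theta' sin(theta), not identically 0
(C) d/dt[theta * theta'] = (theta')^2 + theta theta'' = (theta')^2 - theta sin(theta), not identically 0
(D) d/dt[theta' + sin(theta)] = theta'' + cos(theta) theta' = -sin(theta) + theta' cos(theta), not identically 0

Only (A) has zero time-derivative. This is the total energy: kinetic (theta')^2/2 plus potential -cos(theta).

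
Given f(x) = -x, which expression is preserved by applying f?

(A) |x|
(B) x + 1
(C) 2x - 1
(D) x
A

For f(x) = -x:
Applying f replaces x by -x. Since |-x| = |x|, the absolute value is unchanged by f, whereas x -> -x, 2x - 1 -> -2x - 1 and x + 1 -> -x + 1 all change.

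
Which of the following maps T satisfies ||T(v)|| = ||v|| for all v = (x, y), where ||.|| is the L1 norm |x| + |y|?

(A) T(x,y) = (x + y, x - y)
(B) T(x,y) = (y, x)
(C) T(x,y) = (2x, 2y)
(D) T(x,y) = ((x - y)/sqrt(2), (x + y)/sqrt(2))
B

A transformation preserves a norm if ||T(v)|| = ||v|| for every v; a single vector where the norm changes rules an option out.

(A) T(x,y) = (x + y, x - y): v = (1, 0) has norm |1| + |0| = 1, but T(v) = (1, 1) has norm 2 -- not preserved.
(B) T(x,y) = (y, x): preserves the norm -- it only permutes the coordinates and/or flips signs, which leaves |x| + |y| unchanged.
(C) T(x,y) = (2x, 2y): v = (1, 0) has norm |1| + |0| = 1, but T(v) = (2, 0) has norm 2 -- not preserved.
(D) T(x,y) = ((x - y)/sqrt(2), (x + y)/sqrt(2)): v = (1, 0) has norm |1| + |0| = 1, but T(v) = (sqrt(2)/2, sqrt(2)/2) has norm sqrt(2) -- not preserved.

Therefore the answer is (B).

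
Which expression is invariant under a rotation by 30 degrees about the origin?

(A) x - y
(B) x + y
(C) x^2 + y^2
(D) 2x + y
C

A rotation by 30 degrees sends (x, y) to (sqrt(3)x/2 - y/2, x/2 + sqrt(3)y/2).
Substitute the transformed coordinates into each option and compare with the original:
(A) x - y  ->  (sqrt(3)x/2 - y/2) - (x/2 + sqrt(3)y/2) = -x/2 + sqrt(3)x/2 - sqrt(3)y/2 - y/2   [differs from x - y: not invariant]
(B) x + y  ->  (sqrt(3)x/2 - y/2) + (x/2 + sqrt(3)y/2) = x/2 + sqrt(3)x/2 - y/2 + sqrt(3)y/2   [differs from x + y: not invariant]
(C) x^2 + y^2  ->  (sqrt(3)x/2 - y/2)^2 + (x/2 + sqrt(3)y/2)^2 = x^2 + y^2   [equals x^2 + y^2: invariant]
(D) 2x + y  ->  2(sqrt(3)x/2 - y/2) + (x/2 + sqrt(3)y/2) = x/2 + sqrt(3)x - y + sqrt(3)y/2   [differs from 2x + y: not invariant]

Only option (C), x^2 + y^2, is unchanged by the transformation.
Geometrically, x^2 + y^2 is the squared distance from the origin, which every rotation about the origin preserves.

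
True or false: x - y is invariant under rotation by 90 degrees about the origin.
False

Applying rotation by 90 degrees: x' = x*cos(90 degrees) - y*sin(90 degrees) = -y, y' = x*sin(90 degrees) + y*cos(90 degrees) = x

Substituting into x - y:
(-y) - (x)
= -x - y

This differs from the original expression x - y, so it is NOT invariant.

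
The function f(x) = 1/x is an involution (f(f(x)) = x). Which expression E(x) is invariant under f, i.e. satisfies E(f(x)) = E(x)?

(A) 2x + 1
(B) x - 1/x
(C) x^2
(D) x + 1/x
D

Replace x by f(x) = 1/x in each option and simplify. As a quick numerical cross-check, also compare E(4) with E(f(4)) = E(1/4).

(A) 2x + 1  ->  2(1/x) + 1 = (x + 2)/x; check: E(4) = 9 but E(1/4) = 3/2.   [not invariant]
(B) x - 1/x  ->  (1/x) - 1/(1/x) = -x + 1/x; check: E(4) = 15/4 but E(1/4) = -15/4.   [not invariant]
(C) x^2  ->  (1/x)^2 = x^(-2); check: E(4) = 16 but E(1/4) = 1/16.   [not invariant]
(D) x + 1/x  ->  (1/x) + 1/(1/x), which simplifies back to x + 1/x; check: E(4) = 17/4, E(1/4) = 17/4.   [invariant]

Only (D) is unchanged. E is symmetric under swapping x with f(x) = 1/x, which is exactly what an involution does.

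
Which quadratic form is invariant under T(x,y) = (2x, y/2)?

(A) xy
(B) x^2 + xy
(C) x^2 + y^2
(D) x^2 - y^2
A

T multiplies x by 2 and divides y by 2.
Substitute the transformed coordinates into each option and compare with the original:
(A) xy  ->  (2x)(y/2) = xy   [equals xy: invariant]
(B) x^2 + xy  ->  (2x)^2 + (2x)(y/2) = 4x^2 + xy   [differs from x^2 + xy: not invariant]
(C) x^2 + y^2  ->  (2x)^2 + (y/2)^2 = 4x^2 + y^2/4   [differs from x^2 + y^2: not invariant]
(D) x^2 - y^2  ->  (2x)^2 - (y/2)^2 = 4x^2 - y^2/4   [differs from x^2 - y^2: not invariant]

Only option (A), xy, is unchanged by the transformation.
The factors 2 and 1/2 cancel only in the pure product xy.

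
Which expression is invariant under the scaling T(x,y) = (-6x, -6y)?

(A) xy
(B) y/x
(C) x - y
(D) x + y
B

Under the uniform scaling T(x,y) = (-6x, -6y):
Substitute the transformed coordinates into each option and compare with the original:
(A) xy  ->  (-6x)(-6y) = 36xy   [differs from xy: not invariant]
(B) y/x  ->  (-6y)/(-6x) = y/x   [equals y/x: invariant]
(C) x - y  ->  (-6x) - (-6y) = -6x + 6y   [differs from x - y: not invariant]
(D) x + y  ->  (-6x) + (-6y) = -6x - 6y   [differs from x + y: not invariant]

Only option (B), y/x, is unchanged by the transformation.
The common factor -6 cancels in a ratio of coordinates, while sums, products and sums of squares pick up factors of -6 or 36.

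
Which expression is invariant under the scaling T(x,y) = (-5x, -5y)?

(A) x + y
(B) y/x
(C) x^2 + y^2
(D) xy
B

Under the uniform scaling T(x,y) = (-5x, -5y):
Substitute the transformed coordinates into each option and compare with the original:
(A) x + y  ->  (-5x) + (-5y) = -5x - 5y   [differs from x + y: not invariant]
(B) y/x  ->  (-5y)/(-5x) = y/x   [equals y/x: invariant]
(C) x^2 + y^2  ->  (-5x)^2 + (-5y)^2 = 25x^2 + 25y^2   [differs from x^2 + y^2: not invariant]
(D) xy  ->  (-5x)(-5y) = 25xy   [differs from xy: not invariant]

Only option (B), y/x, is unchanged by the transformation.
The common factor -5 cancels in a ratio of coordinates, while sums, products and sums of squares pick up factors of -5 or 25.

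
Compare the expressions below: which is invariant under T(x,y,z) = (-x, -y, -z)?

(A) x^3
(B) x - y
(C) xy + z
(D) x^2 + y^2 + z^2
D

Apply T(x,y,z) = (-x, -y, -z) to each option, i.e. replace (x, y, z) by the transformed coordinates.
Substitute the transformed coordinates into each option and compare with the original:
(A) x^3  ->  (-x)^3 = -x^3   [differs from x^3: not invariant]
(B) x - y  ->  (-x) - (-y) = -x + y   [differs from x - y: not invariant]
(C) xy + z  ->  (-x)(-y) + (-z) = xy - z   [differs from xy + z: not invariant]
(D) x^2 + y^2 + z^2  ->  (-x)^2 + (-y)^2 + (-z)^2 = x^2 + y^2 + z^2   [equals x^2 + y^2 + z^2: invariant]

Only option (D), x^2 + y^2 + z^2, is unchanged by the transformation.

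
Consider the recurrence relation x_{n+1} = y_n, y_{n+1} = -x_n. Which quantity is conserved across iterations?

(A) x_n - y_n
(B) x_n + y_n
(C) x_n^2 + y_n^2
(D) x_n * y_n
C

For the recurrence x_{n+1} = y_n, y_{n+1} = -x_n:

x_{n+1}^2 + y_{n+1}^2 = y_n^2 + (-x_n)^2 = x_n^2 + y_n^2
The sum of squares is conserved (like energy in a harmonic oscillator).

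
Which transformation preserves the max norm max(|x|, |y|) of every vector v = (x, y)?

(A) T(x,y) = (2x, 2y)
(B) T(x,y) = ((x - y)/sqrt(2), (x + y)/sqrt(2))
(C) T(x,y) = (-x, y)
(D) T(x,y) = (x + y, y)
C

A transformation preserves a norm if ||T(v)|| = ||v|| for every v; a single vector where the norm changes rules an option out.

(A) T(x,y) = (2x, 2y): v = (1, 0) has norm max(|1|, |0|) = 1, but T(v) = (2, 0) has norm 2 -- not preserved.
(B) T(x,y) = ((x - y)/sqrt(2), (x + y)/sqrt(2)): v = (1, 0) has norm max(|1|, |0|) = 1, but T(v) = (sqrt(2)/2, sqrt(2)/2) has norm sqrt(2)/2 -- not preserved.
(C) T(x,y) = (-x, y): preserves the norm -- it only permutes the coordinates and/or flips signs, which leaves max(|x|, |y|) unchanged.
(D) T(x,y) = (x + y, y): v = (1, 1) has norm max(|1|, |1|) = 1, but T(v) = (2, 1) has norm 2 -- not preserved.

Therefore the answer is (C).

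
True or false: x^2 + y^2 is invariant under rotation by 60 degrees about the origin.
True

Applying rotation by 60 degrees: x' = x*cos(60 degrees) - y*sin(60 degrees) = x/2 - sqrt(3)y/2, y' = x*sin(60 degrees) + y*cos(60 degrees) = sqrt(3)x/2 + y/2

Substituting into x^2 + y^2:
(x/2 - sqrt(3)y/2)^2 + (sqrt(3)x/2 + y/2)^2
= x^2 + y^2

This equals the original expression x^2 + y^2, so it IS invariant.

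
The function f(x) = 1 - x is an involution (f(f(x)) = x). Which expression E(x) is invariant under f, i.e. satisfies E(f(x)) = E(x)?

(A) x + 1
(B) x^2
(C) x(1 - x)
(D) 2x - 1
C

Replace x by f(x) = 1 - x in each option and simplify. As a quick numerical cross-check, also compare E(3) with E(f(3)) = E(-2).

(A) x + 1  ->  (1 - x) + 1 = 2 - x; check: E(3) = 4 but E(-2) = -1.   [not invariant]
(B) x^2  ->  (1 - x)^2 = (x - 1)^2; check: E(3) = 9 but E(-2) = 4.   [not invariant]
(C) x(1 - x)  ->  (1 - x)(1 - (1 - x)), which simplifies back to x(1 - x); check: E(3) = -6, E(-2) = -6.   [invariant]
(D) 2x - 1  ->  2(1 - x) - 1 = 1 - 2x; check: E(3) = 5 but E(-2) = -5.   [not invariant]

Only (C) is unchanged. E is symmetric under swapping x with f(x) = 1 - x, which is exactly what an involution does.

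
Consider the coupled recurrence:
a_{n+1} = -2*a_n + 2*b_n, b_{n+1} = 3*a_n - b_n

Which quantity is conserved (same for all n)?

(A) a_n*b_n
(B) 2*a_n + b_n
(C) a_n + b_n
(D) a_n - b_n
C

Replace a_n by a_{n+1} = -2*a_n + 2*b_n and b_n by b_{n+1} = 3*a_n - b_n in each option and simplify:
(A) a_n*b_n  ->  (-2*a_n + 2*b_n)*(3*a_n - b_n) = -6*a_n^2 + 8*a_n*b_n - 2*b_n^2   [not conserved]
(B) 2*a_n + b_n  ->  2*(-2*a_n + 2*b_n) + (3*a_n - b_n) = -a_n + 3*b_n   [not conserved]
(C) a_n + b_n  ->  (-2*a_n + 2*b_n) + (3*a_n - b_n) = a_n + b_n   [conserved]
(D) a_n - b_n  ->  (-2*a_n + 2*b_n) - (3*a_n - b_n) = -5*a_n + 3*b_n   [not conserved]

Only (C) a_n + b_n returns to itself after one step, so it is the conserved quantity.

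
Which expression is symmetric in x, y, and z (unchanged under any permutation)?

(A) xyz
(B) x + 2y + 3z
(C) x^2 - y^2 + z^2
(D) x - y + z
A

A symmetric expression is unchanged when the variables are permuted; here the transformation to test is the swap (x, y) -> (y, x).
A symmetric expression must survive every permutation; the single swap x <-> y already eliminates the distractors, and the keyed expression is also unchanged by x <-> z and y <-> z (each variable enters it in exactly the same way).
Substitute the transformed coordinates into each option and compare with the original:
(A) xyz  ->  (y)(x)z = xyz   [equals xyz: invariant]
(B) x + 2y + 3z  ->  (y) + 2(x) + 3z = 2x + y + 3z   [differs from x + 2y + 3z: not invariant]
(C) x^2 - y^2 + z^2  ->  (y)^2 - (x)^2 + z^2 = -x^2 + y^2 + z^2   [differs from x^2 - y^2 + z^2: not invariant]
(D) x - y + z  ->  (y) - (x) + z = -x + y + z   [differs from x - y + z: not invariant]

Only option (A), xyz, is unchanged by the transformation.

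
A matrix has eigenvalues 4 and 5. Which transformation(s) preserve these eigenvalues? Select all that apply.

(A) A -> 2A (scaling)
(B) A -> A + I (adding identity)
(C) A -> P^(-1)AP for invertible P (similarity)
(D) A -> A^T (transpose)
C and D

Eigenvalues are preserved by:
1. Similarity transformations: A -> P^(-1)AP (same characteristic polynomial)
2. Transpose: A^T has the same eigenvalues as A

Eigenvalues are NOT preserved by:
- Adding identity: eigenvalues become 4+1, 5+1
- Scaling: eigenvalues become 8, 10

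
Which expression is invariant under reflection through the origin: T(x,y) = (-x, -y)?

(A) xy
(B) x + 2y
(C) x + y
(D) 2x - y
A

The map is reflection through the origin: T(x,y) = (-x, -y).
Substitute the transformed coordinates into each option and compare with the original:
(A) xy  ->  (-x)(-y) = xy   [equals xy: invariant]
(B) x + 2y  ->  (-x) + 2(-y) = -x - 2y   [differs from x + 2y: not invariant]
(C) x + y  ->  (-x) + (-y) = -x - y   [differs from x + y: not invariant]
(D) 2x - y  ->  2(-x) - (-y) = -2x + y   [differs from 2x - y: not invariant]

Only option (A), xy, is unchanged by the transformation.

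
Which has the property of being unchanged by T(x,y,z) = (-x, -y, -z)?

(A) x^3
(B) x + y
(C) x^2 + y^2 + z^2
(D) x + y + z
C

Apply T(x,y,z) = (-x, -y, -z) to each option, i.e. replace (x, y, z) by the transformed coordinates.
Substitute the transformed coordinates into each option and compare with the original:
(A) x^3  ->  (-x)^3 = -x^3   [differs from x^3: not invariant]
(B) x + y  ->  (-x) + (-y) = -x - y   [differs from x + y: not invariant]
(C) x^2 + y^2 + z^2  ->  (-x)^2 + (-y)^2 + (-z)^2 = x^2 + y^2 + z^2   [equals x^2 + y^2 + z^2: invariant]
(D) x + y + z  ->  (-x) + (-y) + (-z) = -x - y - z   [differs from x + y + z: not invariant]

Only option (C), x^2 + y^2 + z^2, is unchanged by the transformation.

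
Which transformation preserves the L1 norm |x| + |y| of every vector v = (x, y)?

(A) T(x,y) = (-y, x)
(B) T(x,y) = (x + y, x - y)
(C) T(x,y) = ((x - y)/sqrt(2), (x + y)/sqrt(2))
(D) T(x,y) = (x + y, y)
A

A transformation preserves a norm if ||T(v)|| = ||v|| for every v; a single vector where the norm changes rules an option out.

(A) T(x,y) = (-y, x): preserves the norm -- it only permutes the coordinates and/or flips signs, which leaves |x| + |y| unchanged.
(B) T(x,y) = (x + y, x - y): v = (1, 0) has norm |1| + |0| = 1, but T(v) = (1, 1) has norm 2 -- not preserved.
(C) T(x,y) = ((x - y)/sqrt(2), (x + y)/sqrt(2)): v = (1, 0) has norm |1| + |0| = 1, but T(v) = (sqrt(2)/2, sqrt(2)/2) has norm sqrt(2) -- not preserved.
(D) T(x,y) = (x + y, y): v = (0, 1) has norm |0| + |1| = 1, but T(v) = (1, 1) has norm 2 -- not preserved.

Therefore the answer is (A).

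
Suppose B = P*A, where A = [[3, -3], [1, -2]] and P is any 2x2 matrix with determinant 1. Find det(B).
-3

By the multiplicative property of determinants, det(B) = det(P*A) = det(P) * det(A) = det(A),
so the determinant is invariant under multiplication by any determinant-1 matrix; we just need det(A).

det(A) = (3)(-2) - (-3)(1) = -6 - (-3) = -3

Therefore det(B) = 1 * (-3) = -3.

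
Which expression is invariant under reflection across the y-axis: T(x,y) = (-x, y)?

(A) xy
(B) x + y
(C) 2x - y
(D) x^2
D

The map is reflection across the y-axis: T(x,y) = (-x, y).
Substitute the transformed coordinates into each option and compare with the original:
(A) xy  ->  (-x)(y) = -xy   [differs from xy: not invariant]
(B) x + y  ->  (-x) + (y) = -x + y   [differs from x + y: not invariant]
(C) 2x - y  ->  2(-x) - (y) = -2x - y   [differs from 2x - y: not invariant]
(D) x^2  ->  (-x)^2 = x^2   [equals x^2: invariant]

Only option (D), x^2, is unchanged by the transformation.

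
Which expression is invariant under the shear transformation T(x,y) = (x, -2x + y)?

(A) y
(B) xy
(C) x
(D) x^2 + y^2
C

Under the shear T(x,y) = (x, -2x + y):
Substitute the transformed coordinates into each option and compare with the original:
(A) y  ->  (-2x + y) = -2x + y   [differs from y: not invariant]
(B) xy  ->  (x)(-2x + y) = -2x^2 + xy   [differs from xy: not invariant]
(C) x  ->  (x) = x   [equals x: invariant]
(D) x^2 + y^2  ->  (x)^2 + (-2x + y)^2 = 5x^2 - 4xy + y^2   [differs from x^2 + y^2: not invariant]

Only option (C), x, is unchanged by the transformation.
A vertical shear moves points parallel to the y-axis, so the x-coordinate (and any function of x alone) is unchanged.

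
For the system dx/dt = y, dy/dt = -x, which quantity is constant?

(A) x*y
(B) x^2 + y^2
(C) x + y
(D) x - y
B

A first integral I satisfies dI/dt = 0 along every solution. Differentiate each option and use the equation of motion:
(A) d/dt[x*y] = (dx/dt)y + x(dy/dt) = y^2 - x^2, not identically 0
(B) d/dt[x^2 + y^2] = 2x*dx/dt + 2y*dy/dt = 2x*y + 2y*(-x) = 0
(C) d/dt[x + y] = y + (-x) = y - x, not identically 0
(D) d/dt[x - y] = y - (-x) = x + y, not identically 0

Only (B) has zero time-derivative. So x^2 + y^2 (the squared radius; trajectories are circles) is the conserved quantity.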